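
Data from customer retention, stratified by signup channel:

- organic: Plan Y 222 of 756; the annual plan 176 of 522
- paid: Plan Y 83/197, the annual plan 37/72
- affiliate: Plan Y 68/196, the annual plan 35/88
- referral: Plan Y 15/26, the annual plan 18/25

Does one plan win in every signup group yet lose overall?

Organic: Plan Y 222/756 = 29.4%, the annual plan 176/522 = 33.7% → the annual plan
Paid: Plan Y 83/197 = 42.1%, the annual plan 37/72 = 51.4% → the annual plan
Affiliate: Plan Y 68/196 = 34.7%, the annual plan 35/88 = 39.8% → the annual plan
Referral: Plan Y 15/26 = 57.7%, the annual plan 18/25 = 72.0% → the annual plan
Overall: Plan Y 388/1175 = 33.0%, the annual plan 266/707 = 37.6% → the annual plan
The annual plan wins overall and in every signup group — no reversal.

No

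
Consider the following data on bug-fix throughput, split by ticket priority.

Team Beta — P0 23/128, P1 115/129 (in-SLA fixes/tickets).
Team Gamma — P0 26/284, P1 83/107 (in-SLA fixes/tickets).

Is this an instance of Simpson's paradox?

P0: Team Beta 23/128 = 18.0%, Team Gamma 26/284 = 9.2% → Team Beta
P1: Team Beta 115/129 = 89.1%, Team Gamma 83/107 = 77.6% → Team Beta
Overall: Team Beta 138/257 = 53.7%, Team Gamma 109/391 = 27.9% → Team Beta
Team Beta wins overall and in every ticket group — no reversal.

No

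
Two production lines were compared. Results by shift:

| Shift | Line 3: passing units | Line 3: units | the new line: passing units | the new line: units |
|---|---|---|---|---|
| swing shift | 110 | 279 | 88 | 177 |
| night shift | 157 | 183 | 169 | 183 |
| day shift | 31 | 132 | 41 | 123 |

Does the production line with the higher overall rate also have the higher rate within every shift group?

Yes

Swing shift: Line 3 110/279 = 39.4%, the new line 88/177 = 49.7% → the new line
Night shift: Line 3 157/183 = 85.8%, the new line 169/183 = 92.3% → the new line
Day shift: Line 3 31/132 = 23.5%, the new line 41/123 = 33.3% → the new line
Overall: Line 3 298/594 = 50.2%, the new line 298/483 = 61.7% → the new line
The new line wins overall and in every shift group — no reversal.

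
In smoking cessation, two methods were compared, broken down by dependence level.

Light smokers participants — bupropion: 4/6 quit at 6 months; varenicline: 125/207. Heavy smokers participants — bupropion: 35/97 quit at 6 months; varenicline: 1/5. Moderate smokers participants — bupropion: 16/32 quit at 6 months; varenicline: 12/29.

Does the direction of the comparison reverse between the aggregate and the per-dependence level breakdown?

Yes

Light smokers: bupropion 4/6 = 66.7%, varenicline 125/207 = 60.4% → bupropion
Heavy smokers: bupropion 35/97 = 36.1%, varenicline 1/5 = 20.0% → bupropion
Moderate smokers: bupropion 16/32 = 50.0%, varenicline 12/29 = 41.4% → bupropion
Overall: bupropion 55/135 = 40.7%, varenicline 138/241 = 57.3% → varenicline
Bupropion wins each dependence group but varenicline wins overall — the comparison reverses. Bupropion's participants skew toward heavy smokers, which has a lower base rate.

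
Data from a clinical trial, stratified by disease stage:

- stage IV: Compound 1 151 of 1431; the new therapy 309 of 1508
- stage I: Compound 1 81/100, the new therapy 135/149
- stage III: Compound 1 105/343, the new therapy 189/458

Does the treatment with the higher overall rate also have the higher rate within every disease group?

Stage IV: Compound 1 151/1431 = 10.6%, the new therapy 309/1508 = 20.5% → the new therapy
Stage I: Compound 1 81/100 = 81.0%, the new therapy 135/149 = 90.6% → the new therapy
Stage III: Compound 1 105/343 = 30.6%, the new therapy 189/458 = 41.3% → the new therapy
Overall: Compound 1 337/1874 = 18.0%, the new therapy 633/2115 = 29.9% → the new therapy
The new therapy wins overall and in every disease group — no reversal.

Yes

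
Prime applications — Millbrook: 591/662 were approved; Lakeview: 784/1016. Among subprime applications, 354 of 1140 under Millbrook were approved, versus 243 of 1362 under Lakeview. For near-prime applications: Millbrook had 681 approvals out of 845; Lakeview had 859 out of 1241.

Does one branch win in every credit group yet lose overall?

Prime: Millbrook 591/662 = 89.3%, Lakeview 784/1016 = 77.2% → Millbrook
Subprime: Millbrook 354/1140 = 31.1%, Lakeview 243/1362 = 17.8% → Millbrook
Near-prime: Millbrook 681/845 = 80.6%, Lakeview 859/1241 = 69.2% → Millbrook
Overall: Millbrook 1626/2647 = 61.4%, Lakeview 1886/3619 = 52.1% → Millbrook
Millbrook wins overall and in every credit group — no reversal.

No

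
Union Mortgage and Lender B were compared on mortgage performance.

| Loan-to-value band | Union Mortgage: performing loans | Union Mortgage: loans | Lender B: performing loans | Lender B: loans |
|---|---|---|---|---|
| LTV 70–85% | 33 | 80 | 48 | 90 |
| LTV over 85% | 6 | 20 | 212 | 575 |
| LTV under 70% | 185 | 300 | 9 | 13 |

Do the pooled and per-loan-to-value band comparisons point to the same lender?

LTV 70–85%: Union Mortgage 33/80 = 41.2%, Lender B 48/90 = 53.3% → Lender B
LTV over 85%: Union Mortgage 6/20 = 30.0%, Lender B 212/575 = 36.9% → Lender B
LTV under 70%: Union Mortgage 185/300 = 61.7%, Lender B 9/13 = 69.2% → Lender B
Overall: Union Mortgage 224/400 = 56.0%, Lender B 269/678 = 39.7% → Union Mortgage
Lender B wins each loan-to-value group but Union Mortgage wins overall — the comparison reverses. Lender B's loans skew toward LTV over 85%, which has a lower base rate.

No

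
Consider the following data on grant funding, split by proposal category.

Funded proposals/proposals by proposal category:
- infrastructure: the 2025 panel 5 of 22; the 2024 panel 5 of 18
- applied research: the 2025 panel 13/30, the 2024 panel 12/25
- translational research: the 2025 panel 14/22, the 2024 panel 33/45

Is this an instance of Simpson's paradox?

Infrastructure: the 2025 panel 5/22 = 22.7%, the 2024 panel 5/18 = 27.8% → the 2024 panel
Applied research: the 2025 panel 13/30 = 43.3%, the 2024 panel 12/25 = 48.0% → the 2024 panel
Translational research: the 2025 panel 14/22 = 63.6%, the 2024 panel 33/45 = 73.3% → the 2024 panel
Overall: the 2025 panel 32/74 = 43.2%, the 2024 panel 50/88 = 56.8% → the 2024 panel
The 2024 panel wins overall and in every proposal group — no reversal.

No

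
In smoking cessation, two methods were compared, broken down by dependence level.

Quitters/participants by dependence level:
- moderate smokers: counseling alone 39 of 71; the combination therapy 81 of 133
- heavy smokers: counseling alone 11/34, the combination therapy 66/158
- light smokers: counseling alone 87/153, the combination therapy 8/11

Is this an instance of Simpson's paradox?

Moderate smokers: counseling alone 39/71 = 54.9%, the combination therapy 81/133 = 60.9% → the combination therapy
Heavy smokers: counseling alone 11/34 = 32.4%, the combination therapy 66/158 = 41.8% → the combination therapy
Light smokers: counseling alone 87/153 = 56.9%, the combination therapy 8/11 = 72.7% → the combination therapy
Overall: counseling alone 137/258 = 53.1%, the combination therapy 155/302 = 51.3% → counseling alone
The combination therapy wins each dependence group but counseling alone wins overall — the comparison reverses. The combination therapy's participants skew toward heavy smokers, which has a lower base rate.

Yes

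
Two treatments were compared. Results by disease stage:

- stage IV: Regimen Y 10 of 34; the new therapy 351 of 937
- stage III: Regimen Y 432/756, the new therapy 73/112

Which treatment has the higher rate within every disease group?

Stage IV: Regimen Y 10/34 = 29.4%, the new therapy 351/937 = 37.5% → the new therapy
Stage III: Regimen Y 432/756 = 57.1%, the new therapy 73/112 = 65.2% → the new therapy
The new therapy has the higher rate in both groups.

the new therapy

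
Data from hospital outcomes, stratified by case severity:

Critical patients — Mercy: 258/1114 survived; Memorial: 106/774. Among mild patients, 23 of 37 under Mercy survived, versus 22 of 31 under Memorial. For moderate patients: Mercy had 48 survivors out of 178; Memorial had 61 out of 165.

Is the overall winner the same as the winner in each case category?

No

Critical: Mercy 258/1114 = 23.2%, Memorial 106/774 = 13.7% → Mercy
Mild: Mercy 23/37 = 62.2%, Memorial 22/31 = 71.0% → Memorial
Moderate: Mercy 48/178 = 27.0%, Memorial 61/165 = 37.0% → Memorial
Overall: Mercy 329/1329 = 24.8%, Memorial 189/970 = 19.5% → Mercy
Neither sweeps: Mercy wins 1 of 3 groups, Memorial wins 2. Mercy wins overall but not every group — no Simpson reversal.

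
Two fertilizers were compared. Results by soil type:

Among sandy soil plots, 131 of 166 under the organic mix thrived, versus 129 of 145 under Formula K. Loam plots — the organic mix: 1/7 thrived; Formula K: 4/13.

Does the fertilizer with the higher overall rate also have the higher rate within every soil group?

Yes

Sandy soil: the organic mix 131/166 = 78.9%, Formula K 129/145 = 89.0% → Formula K
Loam: the organic mix 1/7 = 14.3%, Formula K 4/13 = 30.8% → Formula K
Overall: the organic mix 132/173 = 76.3%, Formula K 133/158 = 84.2% → Formula K
Formula K wins overall and in every soil group — no reversal.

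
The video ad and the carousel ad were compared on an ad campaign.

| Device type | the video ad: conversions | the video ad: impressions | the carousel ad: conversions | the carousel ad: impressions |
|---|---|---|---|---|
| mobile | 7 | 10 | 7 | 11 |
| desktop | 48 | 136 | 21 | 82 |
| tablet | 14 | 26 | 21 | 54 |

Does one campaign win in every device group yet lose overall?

Mobile: the video ad 7/10 = 70.0%, the carousel ad 7/11 = 63.6% → the video ad
Desktop: the video ad 48/136 = 35.3%, the carousel ad 21/82 = 25.6% → the video ad
Tablet: the video ad 14/26 = 53.8%, the carousel ad 21/54 = 38.9% → the video ad
Overall: the video ad 69/172 = 40.1%, the carousel ad 49/147 = 33.3% → the video ad
The video ad wins overall and in every device group — no reversal.

No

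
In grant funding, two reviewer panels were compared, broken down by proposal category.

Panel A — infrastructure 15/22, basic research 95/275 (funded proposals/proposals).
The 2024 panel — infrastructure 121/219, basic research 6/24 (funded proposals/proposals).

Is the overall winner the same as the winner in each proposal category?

No

Infrastructure: Panel A 15/22 = 68.2%, the 2024 panel 121/219 = 55.3% → Panel A
Basic research: Panel A 95/275 = 34.5%, the 2024 panel 6/24 = 25.0% → Panel A
Overall: Panel A 110/297 = 37.0%, the 2024 panel 127/243 = 52.3% → the 2024 panel
Panel A wins each proposal group but the 2024 panel wins overall — the comparison reverses. Panel A's proposals skew toward basic research, which has a lower base rate.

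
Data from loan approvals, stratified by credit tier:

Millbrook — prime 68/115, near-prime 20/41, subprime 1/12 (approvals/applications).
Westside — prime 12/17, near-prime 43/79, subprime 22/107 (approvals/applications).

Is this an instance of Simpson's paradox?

Prime: Millbrook 68/115 = 59.1%, Westside 12/17 = 70.6% → Westside
Near-prime: Millbrook 20/41 = 48.8%, Westside 43/79 = 54.4% → Westside
Subprime: Millbrook 1/12 = 8.3%, Westside 22/107 = 20.6% → Westside
Overall: Millbrook 89/168 = 53.0%, Westside 77/203 = 37.9% → Millbrook
Westside wins each credit group but Millbrook wins overall — the comparison reverses. Westside's applications skew toward subprime, which has a lower base rate.

Yes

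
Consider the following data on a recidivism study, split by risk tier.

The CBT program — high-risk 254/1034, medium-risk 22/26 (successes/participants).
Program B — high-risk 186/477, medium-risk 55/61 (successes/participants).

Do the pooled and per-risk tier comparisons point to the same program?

Yes

High-risk: the CBT program 254/1034 = 24.6%, Program B 186/477 = 39.0% → Program B
Medium-risk: the CBT program 22/26 = 84.6%, Program B 55/61 = 90.2% → Program B
Overall: the CBT program 276/1060 = 26.0%, Program B 241/538 = 44.8% → Program B
Program B wins overall and in every risk group — no reversal.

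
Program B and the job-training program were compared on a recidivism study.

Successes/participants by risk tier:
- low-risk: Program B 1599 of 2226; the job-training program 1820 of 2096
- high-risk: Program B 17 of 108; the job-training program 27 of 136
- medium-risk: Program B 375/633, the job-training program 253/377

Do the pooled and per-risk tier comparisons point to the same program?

Low-risk: Program B 1599/2226 = 71.8%, the job-training program 1820/2096 = 86.8% → the job-training program
High-risk: Program B 17/108 = 15.7%, the job-training program 27/136 = 19.9% → the job-training program
Medium-risk: Program B 375/633 = 59.2%, the job-training program 253/377 = 67.1% → the job-training program
Overall: Program B 1991/2967 = 67.1%, the job-training program 2100/2609 = 80.5% → the job-training program
The job-training program wins overall and in every risk group — no reversal.

Yes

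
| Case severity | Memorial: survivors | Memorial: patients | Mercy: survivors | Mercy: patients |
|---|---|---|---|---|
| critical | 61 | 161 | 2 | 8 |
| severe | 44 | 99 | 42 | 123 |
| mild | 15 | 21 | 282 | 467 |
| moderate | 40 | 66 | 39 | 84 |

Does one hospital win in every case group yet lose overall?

Critical: Memorial 61/161 = 37.9%, Mercy 2/8 = 25.0% → Memorial
Severe: Memorial 44/99 = 44.4%, Mercy 42/123 = 34.1% → Memorial
Mild: Memorial 15/21 = 71.4%, Mercy 282/467 = 60.4% → Memorial
Moderate: Memorial 40/66 = 60.6%, Mercy 39/84 = 46.4% → Memorial
Overall: Memorial 160/347 = 46.1%, Mercy 365/682 = 53.5% → Mercy
Memorial wins each case group but Mercy wins overall — the comparison reverses. Memorial's patients skew toward critical, which has a lower base rate.

Yes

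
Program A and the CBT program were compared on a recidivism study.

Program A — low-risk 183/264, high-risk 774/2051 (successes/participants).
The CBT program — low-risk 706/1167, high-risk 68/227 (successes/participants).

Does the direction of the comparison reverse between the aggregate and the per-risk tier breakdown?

Yes

Low-risk: Program A 183/264 = 69.3%, the CBT program 706/1167 = 60.5% → Program A
High-risk: Program A 774/2051 = 37.7%, the CBT program 68/227 = 30.0% → Program A
Overall: Program A 957/2315 = 41.3%, the CBT program 774/1394 = 55.5% → the CBT program
Program A wins each risk group but the CBT program wins overall — the comparison reverses. Program A's participants skew toward high-risk, which has a lower base rate.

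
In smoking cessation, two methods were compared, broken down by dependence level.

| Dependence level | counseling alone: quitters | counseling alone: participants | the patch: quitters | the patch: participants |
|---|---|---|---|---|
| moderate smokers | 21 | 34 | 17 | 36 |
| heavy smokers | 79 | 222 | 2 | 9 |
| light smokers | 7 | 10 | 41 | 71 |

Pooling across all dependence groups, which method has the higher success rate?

the patch

Moderate smokers: counseling alone 21/34 = 61.8%, the patch 17/36 = 47.2% → counseling alone
Heavy smokers: counseling alone 79/222 = 35.6%, the patch 2/9 = 22.2% → counseling alone
Light smokers: counseling alone 7/10 = 70.0%, the patch 41/71 = 57.7% → counseling alone
Overall: counseling alone 107/266 = 40.2%, the patch 60/116 = 51.7% → the patch
(Counseling alone wins every dependence group but the patch wins overall — counseling alone's participants skew toward the low-rate heavy smokers group.)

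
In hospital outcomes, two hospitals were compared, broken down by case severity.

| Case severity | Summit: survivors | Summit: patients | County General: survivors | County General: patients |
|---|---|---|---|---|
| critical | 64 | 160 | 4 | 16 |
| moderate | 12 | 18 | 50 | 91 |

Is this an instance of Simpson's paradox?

Yes

Critical: Summit 64/160 = 40.0%, County General 4/16 = 25.0% → Summit
Moderate: Summit 12/18 = 66.7%, County General 50/91 = 54.9% → Summit
Overall: Summit 76/178 = 42.7%, County General 54/107 = 50.5% → County General
Summit wins each case group but County General wins overall — the comparison reverses. Summit's patients skew toward critical, which has a lower base rate.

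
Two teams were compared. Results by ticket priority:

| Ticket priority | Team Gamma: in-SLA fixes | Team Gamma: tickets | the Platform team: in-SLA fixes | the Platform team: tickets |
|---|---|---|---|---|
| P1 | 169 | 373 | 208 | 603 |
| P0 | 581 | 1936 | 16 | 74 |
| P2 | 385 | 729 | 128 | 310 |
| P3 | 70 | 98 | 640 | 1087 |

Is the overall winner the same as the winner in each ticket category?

No

P1: Team Gamma 169/373 = 45.3%, the Platform team 208/603 = 34.5% → Team Gamma
P0: Team Gamma 581/1936 = 30.0%, the Platform team 16/74 = 21.6% → Team Gamma
P2: Team Gamma 385/729 = 52.8%, the Platform team 128/310 = 41.3% → Team Gamma
P3: Team Gamma 70/98 = 71.4%, the Platform team 640/1087 = 58.9% → Team Gamma
Overall: Team Gamma 1205/3136 = 38.4%, the Platform team 992/2074 = 47.8% → the Platform team
Team Gamma wins each ticket group but the Platform team wins overall — the comparison reverses. Team Gamma's tickets skew toward P0, which has a lower base rate.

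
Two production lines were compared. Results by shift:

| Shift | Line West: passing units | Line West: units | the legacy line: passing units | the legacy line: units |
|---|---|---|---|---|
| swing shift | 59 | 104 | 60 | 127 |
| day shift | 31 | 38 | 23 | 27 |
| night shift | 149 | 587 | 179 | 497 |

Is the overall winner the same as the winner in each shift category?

No

Swing shift: Line West 59/104 = 56.7%, the legacy line 60/127 = 47.2% → Line West
Day shift: Line West 31/38 = 81.6%, the legacy line 23/27 = 85.2% → the legacy line
Night shift: Line West 149/587 = 25.4%, the legacy line 179/497 = 36.0% → the legacy line
Overall: Line West 239/729 = 32.8%, the legacy line 262/651 = 40.2% → the legacy line
Neither sweeps: Line West wins 1 of 3 groups, the legacy line wins 2. The legacy line wins overall but not every group — no Simpson reversal.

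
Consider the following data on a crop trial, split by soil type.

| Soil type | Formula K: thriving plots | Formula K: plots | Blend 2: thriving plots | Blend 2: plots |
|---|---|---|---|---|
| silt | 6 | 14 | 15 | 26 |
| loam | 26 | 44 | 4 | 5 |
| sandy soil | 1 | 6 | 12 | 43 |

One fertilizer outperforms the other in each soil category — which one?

Silt: Formula K 6/14 = 42.9%, Blend 2 15/26 = 57.7% → Blend 2
Loam: Formula K 26/44 = 59.1%, Blend 2 4/5 = 80.0% → Blend 2
Sandy soil: Formula K 1/6 = 16.7%, Blend 2 12/43 = 27.9% → Blend 2
Blend 2 has the higher rate in all 3 groups.

Blend 2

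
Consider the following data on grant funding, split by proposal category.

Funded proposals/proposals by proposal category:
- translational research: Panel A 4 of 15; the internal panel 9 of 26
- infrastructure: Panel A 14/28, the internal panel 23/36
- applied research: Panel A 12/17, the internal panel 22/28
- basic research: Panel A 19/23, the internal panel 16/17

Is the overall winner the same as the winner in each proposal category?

Translational research: Panel A 4/15 = 26.7%, the internal panel 9/26 = 34.6% → the internal panel
Infrastructure: Panel A 14/28 = 50.0%, the internal panel 23/36 = 63.9% → the internal panel
Applied research: Panel A 12/17 = 70.6%, the internal panel 22/28 = 78.6% → the internal panel
Basic research: Panel A 19/23 = 82.6%, the internal panel 16/17 = 94.1% → the internal panel
Overall: Panel A 49/83 = 59.0%, the internal panel 70/107 = 65.4% → the internal panel
The internal panel wins overall and in every proposal group — no reversal.

Yes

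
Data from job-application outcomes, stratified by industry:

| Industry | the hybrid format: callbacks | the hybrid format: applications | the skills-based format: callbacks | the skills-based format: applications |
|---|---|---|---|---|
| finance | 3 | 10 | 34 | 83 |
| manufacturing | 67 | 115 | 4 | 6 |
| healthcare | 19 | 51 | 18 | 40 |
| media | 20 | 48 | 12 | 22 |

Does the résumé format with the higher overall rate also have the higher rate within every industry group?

No

Finance: the hybrid format 3/10 = 30.0%, the skills-based format 34/83 = 41.0% → the skills-based format
Manufacturing: the hybrid format 67/115 = 58.3%, the skills-based format 4/6 = 66.7% → the skills-based format
Healthcare: the hybrid format 19/51 = 37.3%, the skills-based format 18/40 = 45.0% → the skills-based format
Media: the hybrid format 20/48 = 41.7%, the skills-based format 12/22 = 54.5% → the skills-based format
Overall: the hybrid format 109/224 = 48.7%, the skills-based format 68/151 = 45.0% → the hybrid format
The skills-based format wins each industry group but the hybrid format wins overall — the comparison reverses. The skills-based format's applications skew toward finance, which has a lower base rate.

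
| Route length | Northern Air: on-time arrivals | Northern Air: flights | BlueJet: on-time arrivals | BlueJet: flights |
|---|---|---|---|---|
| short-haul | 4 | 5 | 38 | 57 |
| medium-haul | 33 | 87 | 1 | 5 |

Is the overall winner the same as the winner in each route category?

No

Short-haul: Northern Air 4/5 = 80.0%, BlueJet 38/57 = 66.7% → Northern Air
Medium-haul: Northern Air 33/87 = 37.9%, BlueJet 1/5 = 20.0% → Northern Air
Overall: Northern Air 37/92 = 40.2%, BlueJet 39/62 = 62.9% → BlueJet
Northern Air wins each route group but BlueJet wins overall — the comparison reverses. Northern Air's flights skew toward medium-haul, which has a lower base rate.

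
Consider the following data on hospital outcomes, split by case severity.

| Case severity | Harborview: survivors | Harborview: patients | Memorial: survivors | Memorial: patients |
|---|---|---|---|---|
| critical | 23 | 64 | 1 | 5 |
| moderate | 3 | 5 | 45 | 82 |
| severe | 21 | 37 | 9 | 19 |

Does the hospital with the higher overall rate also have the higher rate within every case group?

Critical: Harborview 23/64 = 35.9%, Memorial 1/5 = 20.0% → Harborview
Moderate: Harborview 3/5 = 60.0%, Memorial 45/82 = 54.9% → Harborview
Severe: Harborview 21/37 = 56.8%, Memorial 9/19 = 47.4% → Harborview
Overall: Harborview 47/106 = 44.3%, Memorial 55/106 = 51.9% → Memorial
Harborview wins each case group but Memorial wins overall — the comparison reverses. Harborview's patients skew toward critical, which has a lower base rate.

No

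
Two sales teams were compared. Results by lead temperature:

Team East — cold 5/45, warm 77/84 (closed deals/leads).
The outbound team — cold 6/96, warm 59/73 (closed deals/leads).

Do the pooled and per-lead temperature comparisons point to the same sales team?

Cold: Team East 5/45 = 11.1%, the outbound team 6/96 = 6.2% → Team East
Warm: Team East 77/84 = 91.7%, the outbound team 59/73 = 80.8% → Team East
Overall: Team East 82/129 = 63.6%, the outbound team 65/169 = 38.5% → Team East
Team East wins overall and in every lead group — no reversal.

Yes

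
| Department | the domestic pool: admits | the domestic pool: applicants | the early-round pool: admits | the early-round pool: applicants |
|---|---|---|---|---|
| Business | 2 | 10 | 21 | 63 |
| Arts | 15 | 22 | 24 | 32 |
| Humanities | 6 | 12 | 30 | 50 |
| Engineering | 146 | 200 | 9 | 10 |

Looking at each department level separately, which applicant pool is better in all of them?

Business: the domestic pool 2/10 = 20.0%, the early-round pool 21/63 = 33.3% → the early-round pool
Arts: the domestic pool 15/22 = 68.2%, the early-round pool 24/32 = 75.0% → the early-round pool
Humanities: the domestic pool 6/12 = 50.0%, the early-round pool 30/50 = 60.0% → the early-round pool
Engineering: the domestic pool 146/200 = 73.0%, the early-round pool 9/10 = 90.0% → the early-round pool
The early-round pool has the higher rate in all 4 groups.

the early-round pool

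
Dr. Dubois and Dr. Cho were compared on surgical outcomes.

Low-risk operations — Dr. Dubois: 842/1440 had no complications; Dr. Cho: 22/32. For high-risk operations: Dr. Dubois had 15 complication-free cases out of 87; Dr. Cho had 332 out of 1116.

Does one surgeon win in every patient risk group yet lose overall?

Yes

Low-risk: Dr. Dubois 842/1440 = 58.5%, Dr. Cho 22/32 = 68.8% → Dr. Cho
High-risk: Dr. Dubois 15/87 = 17.2%, Dr. Cho 332/1116 = 29.7% → Dr. Cho
Overall: Dr. Dubois 857/1527 = 56.1%, Dr. Cho 354/1148 = 30.8% → Dr. Dubois
Dr. Cho wins each patient risk group but Dr. Dubois wins overall — the comparison reverses. Dr. Cho's operations skew toward high-risk, which has a lower base rate.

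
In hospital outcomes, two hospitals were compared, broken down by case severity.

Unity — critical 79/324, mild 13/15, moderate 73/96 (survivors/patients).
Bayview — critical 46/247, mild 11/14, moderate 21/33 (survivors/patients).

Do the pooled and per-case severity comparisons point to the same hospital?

Yes

Critical: Unity 79/324 = 24.4%, Bayview 46/247 = 18.6% → Unity
Mild: Unity 13/15 = 86.7%, Bayview 11/14 = 78.6% → Unity
Moderate: Unity 73/96 = 76.0%, Bayview 21/33 = 63.6% → Unity
Overall: Unity 165/435 = 37.9%, Bayview 78/294 = 26.5% → Unity
Unity wins overall and in every case group — no reversal.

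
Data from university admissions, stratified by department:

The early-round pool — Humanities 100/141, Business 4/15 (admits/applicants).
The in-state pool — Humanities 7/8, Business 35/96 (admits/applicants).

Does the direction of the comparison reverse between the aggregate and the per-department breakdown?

Humanities: the early-round pool 100/141 = 70.9%, the in-state pool 7/8 = 87.5% → the in-state pool
Business: the early-round pool 4/15 = 26.7%, the in-state pool 35/96 = 36.5% → the in-state pool
Overall: the early-round pool 104/156 = 66.7%, the in-state pool 42/104 = 40.4% → the early-round pool
The in-state pool wins each department group but the early-round pool wins overall — the comparison reverses. The in-state pool's applicants skew toward Business, which has a lower base rate.

Yes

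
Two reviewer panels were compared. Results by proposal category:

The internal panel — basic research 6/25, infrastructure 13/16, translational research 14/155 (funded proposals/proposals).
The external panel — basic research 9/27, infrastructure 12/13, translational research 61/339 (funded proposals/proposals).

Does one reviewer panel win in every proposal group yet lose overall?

Basic research: the internal panel 6/25 = 24.0%, the external panel 9/27 = 33.3% → the external panel
Infrastructure: the internal panel 13/16 = 81.2%, the external panel 12/13 = 92.3% → the external panel
Translational research: the internal panel 14/155 = 9.0%, the external panel 61/339 = 18.0% → the external panel
Overall: the internal panel 33/196 = 16.8%, the external panel 82/379 = 21.6% → the external panel
The external panel wins overall and in every proposal group — no reversal.

No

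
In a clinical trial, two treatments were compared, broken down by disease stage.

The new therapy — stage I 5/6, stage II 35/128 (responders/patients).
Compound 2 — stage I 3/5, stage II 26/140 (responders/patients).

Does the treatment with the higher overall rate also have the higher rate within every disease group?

Yes

Stage I: the new therapy 5/6 = 83.3%, Compound 2 3/5 = 60.0% → the new therapy
Stage II: the new therapy 35/128 = 27.3%, Compound 2 26/140 = 18.6% → the new therapy
Overall: the new therapy 40/134 = 29.9%, Compound 2 29/145 = 20.0% → the new therapy
The new therapy wins overall and in every disease group — no reversal.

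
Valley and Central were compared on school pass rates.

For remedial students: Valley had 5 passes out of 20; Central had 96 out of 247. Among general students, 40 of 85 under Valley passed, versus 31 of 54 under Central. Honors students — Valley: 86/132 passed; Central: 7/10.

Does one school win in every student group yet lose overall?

Yes

Remedial: Valley 5/20 = 25.0%, Central 96/247 = 38.9% → Central
General: Valley 40/85 = 47.1%, Central 31/54 = 57.4% → Central
Honors: Valley 86/132 = 65.2%, Central 7/10 = 70.0% → Central
Overall: Valley 131/237 = 55.3%, Central 134/311 = 43.1% → Valley
Central wins each student group but Valley wins overall — the comparison reverses. Central's students skew toward remedial, which has a lower base rate.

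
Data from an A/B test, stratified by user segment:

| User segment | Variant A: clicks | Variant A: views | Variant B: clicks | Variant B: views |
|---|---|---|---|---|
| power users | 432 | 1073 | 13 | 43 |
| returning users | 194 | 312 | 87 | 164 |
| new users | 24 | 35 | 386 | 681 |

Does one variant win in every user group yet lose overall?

Power users: Variant A 432/1073 = 40.3%, Variant B 13/43 = 30.2% → Variant A
Returning users: Variant A 194/312 = 62.2%, Variant B 87/164 = 53.0% → Variant A
New users: Variant A 24/35 = 68.6%, Variant B 386/681 = 56.7% → Variant A
Overall: Variant A 650/1420 = 45.8%, Variant B 486/888 = 54.7% → Variant B
Variant A wins each user group but Variant B wins overall — the comparison reverses. Variant A's views skew toward power users, which has a lower base rate.

Yes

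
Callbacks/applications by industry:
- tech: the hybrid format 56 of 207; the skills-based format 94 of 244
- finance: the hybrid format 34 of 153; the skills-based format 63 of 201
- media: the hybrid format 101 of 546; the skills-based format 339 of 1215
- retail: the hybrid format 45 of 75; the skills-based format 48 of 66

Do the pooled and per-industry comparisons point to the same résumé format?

Tech: the hybrid format 56/207 = 27.1%, the skills-based format 94/244 = 38.5% → the skills-based format
Finance: the hybrid format 34/153 = 22.2%, the skills-based format 63/201 = 31.3% → the skills-based format
Media: the hybrid format 101/546 = 18.5%, the skills-based format 339/1215 = 27.9% → the skills-based format
Retail: the hybrid format 45/75 = 60.0%, the skills-based format 48/66 = 72.7% → the skills-based format
Overall: the hybrid format 236/981 = 24.1%, the skills-based format 544/1726 = 31.5% → the skills-based format
The skills-based format wins overall and in every industry group — no reversal.

Yes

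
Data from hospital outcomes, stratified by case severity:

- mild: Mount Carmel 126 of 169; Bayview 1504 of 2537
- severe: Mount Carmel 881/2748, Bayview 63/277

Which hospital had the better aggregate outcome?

Mild: Mount Carmel 126/169 = 74.6%, Bayview 1504/2537 = 59.3% → Mount Carmel
Severe: Mount Carmel 881/2748 = 32.1%, Bayview 63/277 = 22.7% → Mount Carmel
Overall: Mount Carmel 1007/2917 = 34.5%, Bayview 1567/2814 = 55.7% → Bayview
(Mount Carmel wins every case group but Bayview wins overall — Mount Carmel's patients skew toward the low-rate severe group.)

Bayview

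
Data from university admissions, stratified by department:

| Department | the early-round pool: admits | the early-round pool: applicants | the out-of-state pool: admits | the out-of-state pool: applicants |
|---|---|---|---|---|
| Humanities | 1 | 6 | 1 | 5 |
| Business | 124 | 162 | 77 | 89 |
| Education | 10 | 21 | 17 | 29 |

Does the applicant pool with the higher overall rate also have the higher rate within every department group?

Humanities: the early-round pool 1/6 = 16.7%, the out-of-state pool 1/5 = 20.0% → the out-of-state pool
Business: the early-round pool 124/162 = 76.5%, the out-of-state pool 77/89 = 86.5% → the out-of-state pool
Education: the early-round pool 10/21 = 47.6%, the out-of-state pool 17/29 = 58.6% → the out-of-state pool
Overall: the early-round pool 135/189 = 71.4%, the out-of-state pool 95/123 = 77.2% → the out-of-state pool
The out-of-state pool wins overall and in every department group — no reversal.

Yes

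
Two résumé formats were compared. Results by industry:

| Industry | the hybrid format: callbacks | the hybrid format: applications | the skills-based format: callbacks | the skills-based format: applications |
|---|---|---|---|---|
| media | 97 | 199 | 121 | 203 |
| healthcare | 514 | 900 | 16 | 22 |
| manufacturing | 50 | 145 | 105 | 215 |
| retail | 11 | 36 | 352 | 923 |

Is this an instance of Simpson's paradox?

Yes

Media: the hybrid format 97/199 = 48.7%, the skills-based format 121/203 = 59.6% → the skills-based format
Healthcare: the hybrid format 514/900 = 57.1%, the skills-based format 16/22 = 72.7% → the skills-based format
Manufacturing: the hybrid format 50/145 = 34.5%, the skills-based format 105/215 = 48.8% → the skills-based format
Retail: the hybrid format 11/36 = 30.6%, the skills-based format 352/923 = 38.1% → the skills-based format
Overall: the hybrid format 672/1280 = 52.5%, the skills-based format 594/1363 = 43.6% → the hybrid format
The skills-based format wins each industry group but the hybrid format wins overall — the comparison reverses. The skills-based format's applications skew toward retail, which has a lower base rate.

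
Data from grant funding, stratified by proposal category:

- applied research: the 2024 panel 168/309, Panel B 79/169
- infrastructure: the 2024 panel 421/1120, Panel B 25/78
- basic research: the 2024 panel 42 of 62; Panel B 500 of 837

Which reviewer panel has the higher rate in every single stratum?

Applied research: the 2024 panel 168/309 = 54.4%, Panel B 79/169 = 46.7% → the 2024 panel
Infrastructure: the 2024 panel 421/1120 = 37.6%, Panel B 25/78 = 32.1% → the 2024 panel
Basic research: the 2024 panel 42/62 = 67.7%, Panel B 500/837 = 59.7% → the 2024 panel
The 2024 panel has the higher rate in all 3 groups.

the 2024 panel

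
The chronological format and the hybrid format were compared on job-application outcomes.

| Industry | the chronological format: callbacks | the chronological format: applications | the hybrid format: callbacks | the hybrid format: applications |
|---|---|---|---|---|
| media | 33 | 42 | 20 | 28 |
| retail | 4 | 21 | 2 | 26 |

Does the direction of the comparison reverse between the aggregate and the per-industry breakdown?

No

Media: the chronological format 33/42 = 78.6%, the hybrid format 20/28 = 71.4% → the chronological format
Retail: the chronological format 4/21 = 19.0%, the hybrid format 2/26 = 7.7% → the chronological format
Overall: the chronological format 37/63 = 58.7%, the hybrid format 22/54 = 40.7% → the chronological format
The chronological format wins overall and in every industry group — no reversal.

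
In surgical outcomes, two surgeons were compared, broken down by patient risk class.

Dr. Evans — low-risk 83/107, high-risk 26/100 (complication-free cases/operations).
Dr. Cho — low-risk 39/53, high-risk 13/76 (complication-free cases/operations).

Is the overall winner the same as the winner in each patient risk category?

Yes

Low-risk: Dr. Evans 83/107 = 77.6%, Dr. Cho 39/53 = 73.6% → Dr. Evans
High-risk: Dr. Evans 26/100 = 26.0%, Dr. Cho 13/76 = 17.1% → Dr. Evans
Overall: Dr. Evans 109/207 = 52.7%, Dr. Cho 52/129 = 40.3% → Dr. Evans
Dr. Evans wins overall and in every patient risk group — no reversal.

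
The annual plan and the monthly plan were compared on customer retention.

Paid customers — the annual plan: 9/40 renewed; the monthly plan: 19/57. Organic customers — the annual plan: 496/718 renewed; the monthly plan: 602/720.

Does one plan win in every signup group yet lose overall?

No

Paid: the annual plan 9/40 = 22.5%, the monthly plan 19/57 = 33.3% → the monthly plan
Organic: the annual plan 496/718 = 69.1%, the monthly plan 602/720 = 83.6% → the monthly plan
Overall: the annual plan 505/758 = 66.6%, the monthly plan 621/777 = 79.9% → the monthly plan
The monthly plan wins overall and in every signup group — no reversal.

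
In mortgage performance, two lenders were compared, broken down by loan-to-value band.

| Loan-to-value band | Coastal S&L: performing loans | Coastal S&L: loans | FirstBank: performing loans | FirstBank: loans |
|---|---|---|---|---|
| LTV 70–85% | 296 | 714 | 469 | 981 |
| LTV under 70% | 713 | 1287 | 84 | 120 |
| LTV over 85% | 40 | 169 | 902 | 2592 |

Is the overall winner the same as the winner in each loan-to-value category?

LTV 70–85%: Coastal S&L 296/714 = 41.5%, FirstBank 469/981 = 47.8% → FirstBank
LTV under 70%: Coastal S&L 713/1287 = 55.4%, FirstBank 84/120 = 70.0% → FirstBank
LTV over 85%: Coastal S&L 40/169 = 23.7%, FirstBank 902/2592 = 34.8% → FirstBank
Overall: Coastal S&L 1049/2170 = 48.3%, FirstBank 1455/3693 = 39.4% → Coastal S&L
FirstBank wins each loan-to-value group but Coastal S&L wins overall — the comparison reverses. FirstBank's loans skew toward LTV over 85%, which has a lower base rate.

No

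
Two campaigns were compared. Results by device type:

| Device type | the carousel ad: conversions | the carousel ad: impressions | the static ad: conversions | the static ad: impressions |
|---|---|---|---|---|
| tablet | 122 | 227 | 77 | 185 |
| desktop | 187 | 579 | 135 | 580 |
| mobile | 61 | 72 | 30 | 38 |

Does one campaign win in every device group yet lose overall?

No

Tablet: the carousel ad 122/227 = 53.7%, the static ad 77/185 = 41.6% → the carousel ad
Desktop: the carousel ad 187/579 = 32.3%, the static ad 135/580 = 23.3% → the carousel ad
Mobile: the carousel ad 61/72 = 84.7%, the static ad 30/38 = 78.9% → the carousel ad
Overall: the carousel ad 370/878 = 42.1%, the static ad 242/803 = 30.1% → the carousel ad
The carousel ad wins overall and in every device group — no reversal.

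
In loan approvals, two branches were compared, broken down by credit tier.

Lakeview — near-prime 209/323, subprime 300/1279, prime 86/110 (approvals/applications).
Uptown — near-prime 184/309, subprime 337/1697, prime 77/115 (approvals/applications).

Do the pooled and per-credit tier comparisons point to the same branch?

Near-prime: Lakeview 209/323 = 64.7%, Uptown 184/309 = 59.5% → Lakeview
Subprime: Lakeview 300/1279 = 23.5%, Uptown 337/1697 = 19.9% → Lakeview
Prime: Lakeview 86/110 = 78.2%, Uptown 77/115 = 67.0% → Lakeview
Overall: Lakeview 595/1712 = 34.8%, Uptown 598/2121 = 28.2% → Lakeview
Lakeview wins overall and in every credit group — no reversal.

Yes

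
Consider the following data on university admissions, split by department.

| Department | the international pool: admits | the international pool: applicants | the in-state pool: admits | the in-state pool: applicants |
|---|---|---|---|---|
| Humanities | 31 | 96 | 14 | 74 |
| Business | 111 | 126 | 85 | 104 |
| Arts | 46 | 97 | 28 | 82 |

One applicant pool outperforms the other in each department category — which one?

Humanities: the international pool 31/96 = 32.3%, the in-state pool 14/74 = 18.9% → the international pool
Business: the international pool 111/126 = 88.1%, the in-state pool 85/104 = 81.7% → the international pool
Arts: the international pool 46/97 = 47.4%, the in-state pool 28/82 = 34.1% → the international pool
The international pool has the higher rate in all 3 groups.

the international pool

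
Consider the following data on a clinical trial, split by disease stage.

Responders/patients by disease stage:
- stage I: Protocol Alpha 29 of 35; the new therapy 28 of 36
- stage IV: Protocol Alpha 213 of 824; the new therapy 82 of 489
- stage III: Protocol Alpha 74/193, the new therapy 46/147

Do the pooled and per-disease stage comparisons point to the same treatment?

Stage I: Protocol Alpha 29/35 = 82.9%, the new therapy 28/36 = 77.8% → Protocol Alpha
Stage IV: Protocol Alpha 213/824 = 25.8%, the new therapy 82/489 = 16.8% → Protocol Alpha
Stage III: Protocol Alpha 74/193 = 38.3%, the new therapy 46/147 = 31.3% → Protocol Alpha
Overall: Protocol Alpha 316/1052 = 30.0%, the new therapy 156/672 = 23.2% → Protocol Alpha
Protocol Alpha wins overall and in every disease group — no reversal.

Yes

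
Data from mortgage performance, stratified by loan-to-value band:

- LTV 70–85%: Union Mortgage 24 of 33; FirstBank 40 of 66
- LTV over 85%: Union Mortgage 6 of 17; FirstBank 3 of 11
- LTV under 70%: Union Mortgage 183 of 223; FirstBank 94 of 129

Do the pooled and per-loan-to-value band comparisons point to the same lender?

LTV 70–85%: Union Mortgage 24/33 = 72.7%, FirstBank 40/66 = 60.6% → Union Mortgage
LTV over 85%: Union Mortgage 6/17 = 35.3%, FirstBank 3/11 = 27.3% → Union Mortgage
LTV under 70%: Union Mortgage 183/223 = 82.1%, FirstBank 94/129 = 72.9% → Union Mortgage
Overall: Union Mortgage 213/273 = 78.0%, FirstBank 137/206 = 66.5% → Union Mortgage
Union Mortgage wins overall and in every loan-to-value group — no reversal.

Yes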